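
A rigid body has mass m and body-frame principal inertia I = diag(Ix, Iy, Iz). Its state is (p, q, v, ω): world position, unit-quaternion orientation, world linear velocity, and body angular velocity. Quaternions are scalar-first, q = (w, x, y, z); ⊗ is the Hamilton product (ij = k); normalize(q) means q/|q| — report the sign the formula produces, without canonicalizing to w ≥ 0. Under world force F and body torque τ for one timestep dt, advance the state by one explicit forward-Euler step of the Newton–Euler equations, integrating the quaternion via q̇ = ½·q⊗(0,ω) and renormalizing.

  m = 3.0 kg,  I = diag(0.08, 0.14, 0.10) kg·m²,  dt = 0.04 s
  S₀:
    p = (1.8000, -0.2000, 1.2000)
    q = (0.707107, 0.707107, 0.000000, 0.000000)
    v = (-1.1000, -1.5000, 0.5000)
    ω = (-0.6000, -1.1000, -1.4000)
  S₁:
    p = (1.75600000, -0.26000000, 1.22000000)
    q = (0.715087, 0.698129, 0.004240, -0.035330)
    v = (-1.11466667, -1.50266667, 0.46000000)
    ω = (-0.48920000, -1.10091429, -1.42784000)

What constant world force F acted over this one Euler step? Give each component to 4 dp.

v₁ − v₀ = (-0.01466667, -0.00266667, -0.04000000)
applied force F = (-1.1000, -0.2000, -3.0000)

F = (-1.1000, -0.2000, -3.0000)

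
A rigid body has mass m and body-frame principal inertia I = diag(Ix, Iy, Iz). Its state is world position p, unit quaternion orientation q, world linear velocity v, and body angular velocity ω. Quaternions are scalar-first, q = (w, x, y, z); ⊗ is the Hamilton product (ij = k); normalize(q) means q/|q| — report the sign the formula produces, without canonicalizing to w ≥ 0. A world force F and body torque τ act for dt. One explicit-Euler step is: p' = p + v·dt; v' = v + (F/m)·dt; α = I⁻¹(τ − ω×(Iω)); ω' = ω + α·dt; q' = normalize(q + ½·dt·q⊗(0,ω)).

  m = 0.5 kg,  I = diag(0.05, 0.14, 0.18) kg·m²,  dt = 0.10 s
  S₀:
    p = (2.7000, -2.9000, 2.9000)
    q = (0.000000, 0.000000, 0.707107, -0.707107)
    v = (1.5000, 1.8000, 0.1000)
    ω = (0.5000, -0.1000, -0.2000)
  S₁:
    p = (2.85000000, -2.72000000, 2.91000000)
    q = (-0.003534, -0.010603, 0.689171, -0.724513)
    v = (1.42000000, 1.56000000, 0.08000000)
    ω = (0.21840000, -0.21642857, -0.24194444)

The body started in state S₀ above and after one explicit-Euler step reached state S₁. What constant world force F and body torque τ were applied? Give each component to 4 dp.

rate change Δω = (-0.28160000, -0.11642857, -0.04194444)
ω₀×(Iω₀) = (0.0008, 0.0130, -0.0045)
applied torque τ = (-0.1400, -0.1500, -0.0800)
v₁ − v₀ = (-0.08000000, -0.24000000, -0.02000000)
F = m·Δv/dt = (-0.4000, -1.2000, -0.1000)

F = (-0.4000, -1.2000, -0.1000)
τ = (-0.1400, -0.1500, -0.0800)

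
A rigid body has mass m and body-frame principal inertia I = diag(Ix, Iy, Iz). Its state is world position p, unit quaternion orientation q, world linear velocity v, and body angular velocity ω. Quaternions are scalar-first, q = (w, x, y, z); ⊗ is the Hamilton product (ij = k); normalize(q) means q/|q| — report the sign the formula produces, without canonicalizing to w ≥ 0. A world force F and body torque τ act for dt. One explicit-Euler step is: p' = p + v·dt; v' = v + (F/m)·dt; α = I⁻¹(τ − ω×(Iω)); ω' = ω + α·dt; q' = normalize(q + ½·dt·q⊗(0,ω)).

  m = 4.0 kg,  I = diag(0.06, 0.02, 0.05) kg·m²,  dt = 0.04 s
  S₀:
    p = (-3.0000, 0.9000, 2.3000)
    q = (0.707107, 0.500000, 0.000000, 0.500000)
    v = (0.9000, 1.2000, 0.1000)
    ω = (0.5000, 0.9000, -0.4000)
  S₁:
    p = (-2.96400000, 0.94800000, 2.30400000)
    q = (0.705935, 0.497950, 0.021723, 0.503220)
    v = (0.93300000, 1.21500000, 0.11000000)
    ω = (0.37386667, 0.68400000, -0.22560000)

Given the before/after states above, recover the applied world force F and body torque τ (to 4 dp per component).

rate change Δω = (-0.12613333, -0.21600000, 0.17440000)
ω₀×(Iω₀) = (-0.0108, -0.0020, -0.0180)
applied torque τ = (-0.2000, -0.1100, 0.2000)
v₁ − v₀ = (0.03300000, 0.01500000, 0.01000000)
applied force F = (3.3000, 1.5000, 1.0000)

F = (3.3000, 1.5000, 1.0000)
τ = (-0.2000, -0.1100, 0.2000)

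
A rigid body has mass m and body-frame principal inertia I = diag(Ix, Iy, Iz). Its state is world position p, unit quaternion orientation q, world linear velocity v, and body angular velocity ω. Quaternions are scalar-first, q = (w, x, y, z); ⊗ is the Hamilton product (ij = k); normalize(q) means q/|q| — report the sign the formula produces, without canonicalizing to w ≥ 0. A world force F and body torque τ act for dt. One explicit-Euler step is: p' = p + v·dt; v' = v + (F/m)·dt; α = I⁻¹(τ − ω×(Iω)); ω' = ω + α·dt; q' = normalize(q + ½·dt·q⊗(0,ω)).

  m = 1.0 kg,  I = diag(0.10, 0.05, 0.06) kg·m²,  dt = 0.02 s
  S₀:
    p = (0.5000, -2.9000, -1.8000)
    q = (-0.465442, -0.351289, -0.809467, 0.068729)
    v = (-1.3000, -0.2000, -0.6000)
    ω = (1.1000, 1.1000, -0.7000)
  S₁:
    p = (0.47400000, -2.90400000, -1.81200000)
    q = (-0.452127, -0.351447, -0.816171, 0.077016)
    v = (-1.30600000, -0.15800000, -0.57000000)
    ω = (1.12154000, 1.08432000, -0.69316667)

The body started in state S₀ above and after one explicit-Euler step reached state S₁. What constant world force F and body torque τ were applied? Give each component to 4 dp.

rate change Δω = (0.02154000, -0.01568000, 0.00683333)
τ = I·(Δω/dt) + ω₀×(Iω₀) = (0.1000, -0.0700, -0.0400)
v₁ − v₀ = (-0.00600000, 0.04200000, 0.03000000)
F = m·Δv/dt = (-0.3000, 2.1000, 1.5000)

F = (-0.3000, 2.1000, 1.5000)
τ = (0.1000, -0.0700, -0.0400)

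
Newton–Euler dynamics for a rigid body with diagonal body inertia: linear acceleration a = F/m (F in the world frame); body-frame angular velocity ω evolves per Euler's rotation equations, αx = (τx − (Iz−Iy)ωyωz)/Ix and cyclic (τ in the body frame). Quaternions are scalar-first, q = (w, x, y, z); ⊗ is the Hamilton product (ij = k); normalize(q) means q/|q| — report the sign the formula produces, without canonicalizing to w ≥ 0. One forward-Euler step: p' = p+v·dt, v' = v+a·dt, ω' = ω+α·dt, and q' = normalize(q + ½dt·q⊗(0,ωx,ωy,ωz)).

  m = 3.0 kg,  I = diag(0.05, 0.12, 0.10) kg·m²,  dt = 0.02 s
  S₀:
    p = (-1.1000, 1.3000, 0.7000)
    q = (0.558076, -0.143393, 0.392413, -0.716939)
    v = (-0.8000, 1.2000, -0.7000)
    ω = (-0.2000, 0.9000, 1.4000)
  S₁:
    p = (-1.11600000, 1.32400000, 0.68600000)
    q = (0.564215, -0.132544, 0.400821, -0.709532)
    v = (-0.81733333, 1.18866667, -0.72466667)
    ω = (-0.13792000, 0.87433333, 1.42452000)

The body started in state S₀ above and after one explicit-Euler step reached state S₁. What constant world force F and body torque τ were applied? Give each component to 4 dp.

velocity change Δv = (-0.01733333, -0.01133333, -0.02466667)
applied force F = (-2.6000, -1.7000, -3.7000)
rate change Δω = (0.06208000, -0.02566667, 0.02452000)
gyro term ω₀×Iω₀ = (-0.0252, 0.0140, -0.0126)
I·α + gyro = (0.1300, -0.1400, 0.1100)

F = (-2.6000, -1.7000, -3.7000)
τ = (0.1300, -0.1400, 0.1100)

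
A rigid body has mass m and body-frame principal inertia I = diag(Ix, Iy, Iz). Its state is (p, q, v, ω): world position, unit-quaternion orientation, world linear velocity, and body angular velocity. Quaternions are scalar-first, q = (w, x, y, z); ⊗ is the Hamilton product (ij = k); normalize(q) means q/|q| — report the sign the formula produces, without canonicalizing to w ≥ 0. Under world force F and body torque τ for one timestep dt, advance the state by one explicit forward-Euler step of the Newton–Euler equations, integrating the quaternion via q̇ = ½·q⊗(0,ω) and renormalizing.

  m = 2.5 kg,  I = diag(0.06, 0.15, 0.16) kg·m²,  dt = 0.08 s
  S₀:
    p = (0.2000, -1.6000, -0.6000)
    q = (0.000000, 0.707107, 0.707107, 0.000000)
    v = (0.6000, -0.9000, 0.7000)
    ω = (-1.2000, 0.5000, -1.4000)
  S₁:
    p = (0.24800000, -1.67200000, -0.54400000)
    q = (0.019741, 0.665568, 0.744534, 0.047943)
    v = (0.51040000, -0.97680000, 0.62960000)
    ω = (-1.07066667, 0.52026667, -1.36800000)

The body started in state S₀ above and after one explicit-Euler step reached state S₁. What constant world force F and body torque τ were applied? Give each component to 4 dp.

F = (-2.8000, -2.4000, -2.2000)
τ = (0.0900, -0.1300, 0.0100)

v₁ − v₀ = (-0.08960000, -0.07680000, -0.07040000)
m·(v₁−v₀)/dt = (-2.8000, -2.4000, -2.2000)
rate change Δω = (0.12933333, 0.02026667, 0.03200000)
precession coupling = (-0.0070, -0.1680, -0.0540)
τ = I·(Δω/dt) + ω₀×(Iω₀) = (0.0900, -0.1300, 0.0100)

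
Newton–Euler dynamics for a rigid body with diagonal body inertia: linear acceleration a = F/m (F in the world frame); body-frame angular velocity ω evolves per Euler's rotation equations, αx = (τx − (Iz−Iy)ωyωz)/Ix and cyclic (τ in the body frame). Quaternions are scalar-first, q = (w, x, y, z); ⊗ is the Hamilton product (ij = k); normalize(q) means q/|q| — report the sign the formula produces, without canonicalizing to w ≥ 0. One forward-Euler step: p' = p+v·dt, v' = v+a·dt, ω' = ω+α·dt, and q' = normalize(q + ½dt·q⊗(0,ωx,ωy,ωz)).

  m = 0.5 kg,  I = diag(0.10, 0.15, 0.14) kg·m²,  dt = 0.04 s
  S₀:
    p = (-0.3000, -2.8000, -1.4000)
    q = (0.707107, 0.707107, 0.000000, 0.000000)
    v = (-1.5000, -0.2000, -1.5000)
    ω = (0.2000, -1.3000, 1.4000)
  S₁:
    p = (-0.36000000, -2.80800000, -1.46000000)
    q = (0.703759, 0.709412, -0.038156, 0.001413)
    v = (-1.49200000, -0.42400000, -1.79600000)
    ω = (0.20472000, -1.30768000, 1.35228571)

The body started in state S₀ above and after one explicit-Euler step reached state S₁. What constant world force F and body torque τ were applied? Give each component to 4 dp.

F = (0.1000, -2.8000, -3.7000)
τ = (0.0300, -0.0400, -0.1800)

velocity change Δv = (0.00800000, -0.22400000, -0.29600000)
applied force F = (0.1000, -2.8000, -3.7000)
Δω = ω₁−ω₀ = (0.00472000, -0.00768000, -0.04771429)
applied torque τ = (0.0300, -0.0400, -0.1800)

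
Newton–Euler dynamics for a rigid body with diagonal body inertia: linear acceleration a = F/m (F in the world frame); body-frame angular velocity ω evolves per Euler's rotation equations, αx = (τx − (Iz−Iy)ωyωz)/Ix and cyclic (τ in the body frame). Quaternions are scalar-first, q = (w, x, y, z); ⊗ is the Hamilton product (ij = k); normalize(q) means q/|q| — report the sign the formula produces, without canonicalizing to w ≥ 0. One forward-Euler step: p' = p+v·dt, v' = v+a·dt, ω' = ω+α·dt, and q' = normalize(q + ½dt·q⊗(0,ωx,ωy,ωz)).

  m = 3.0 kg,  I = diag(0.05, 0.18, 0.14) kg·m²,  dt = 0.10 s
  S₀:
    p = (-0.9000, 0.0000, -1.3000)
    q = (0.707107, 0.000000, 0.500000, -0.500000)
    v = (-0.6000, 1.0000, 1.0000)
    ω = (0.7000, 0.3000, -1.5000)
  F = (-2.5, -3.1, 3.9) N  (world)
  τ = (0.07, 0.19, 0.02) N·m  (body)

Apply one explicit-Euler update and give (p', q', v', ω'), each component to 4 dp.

p' = (-0.9600, 0.1000, -1.2000)
q' = (0.6598, -0.0052, 0.4914, -0.5685)
v' = (-0.6833, 0.8967, 1.1300)
ω' = (0.8040, 0.3531, -1.5052)

a = F/m = (-0.8333, -1.0333, 1.3000)
p + v·dt = (-0.9600, 0.1000, -1.2000)
new velocity v' = (-0.6833, 0.8967, 1.1300)
(τ − ω×Iω)/I = (1.0400, 0.5306, -0.0521)
new body rate ω' = (0.8040, 0.3531, -1.5052)
q⊗(0,ω) = (-0.9000000, -0.1050251, -0.1378679, -1.4106605)
q' = normalize(q + ½dt·q⊗(0,ω)) = (0.6598, -0.0052, 0.4914, -0.5685)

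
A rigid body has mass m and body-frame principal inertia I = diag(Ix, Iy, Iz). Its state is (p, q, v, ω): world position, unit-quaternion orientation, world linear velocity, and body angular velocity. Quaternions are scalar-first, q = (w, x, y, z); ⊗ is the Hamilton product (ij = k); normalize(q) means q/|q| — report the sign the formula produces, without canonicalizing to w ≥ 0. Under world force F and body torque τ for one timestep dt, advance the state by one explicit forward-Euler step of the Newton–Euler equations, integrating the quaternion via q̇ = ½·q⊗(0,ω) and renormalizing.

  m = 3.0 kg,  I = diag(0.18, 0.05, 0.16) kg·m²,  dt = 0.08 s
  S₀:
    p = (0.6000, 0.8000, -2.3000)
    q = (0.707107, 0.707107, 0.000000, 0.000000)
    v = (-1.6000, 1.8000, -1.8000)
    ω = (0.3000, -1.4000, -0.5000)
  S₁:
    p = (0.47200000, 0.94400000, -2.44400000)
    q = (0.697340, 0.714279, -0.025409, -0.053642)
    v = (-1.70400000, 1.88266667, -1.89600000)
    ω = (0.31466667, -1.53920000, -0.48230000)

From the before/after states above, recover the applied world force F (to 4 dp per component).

F = (-3.9000, 3.1000, -3.6000)

Δv = v₁−v₀ = (-0.10400000, 0.08266667, -0.09600000)
F = m·Δv/dt = (-3.9000, 3.1000, -3.6000)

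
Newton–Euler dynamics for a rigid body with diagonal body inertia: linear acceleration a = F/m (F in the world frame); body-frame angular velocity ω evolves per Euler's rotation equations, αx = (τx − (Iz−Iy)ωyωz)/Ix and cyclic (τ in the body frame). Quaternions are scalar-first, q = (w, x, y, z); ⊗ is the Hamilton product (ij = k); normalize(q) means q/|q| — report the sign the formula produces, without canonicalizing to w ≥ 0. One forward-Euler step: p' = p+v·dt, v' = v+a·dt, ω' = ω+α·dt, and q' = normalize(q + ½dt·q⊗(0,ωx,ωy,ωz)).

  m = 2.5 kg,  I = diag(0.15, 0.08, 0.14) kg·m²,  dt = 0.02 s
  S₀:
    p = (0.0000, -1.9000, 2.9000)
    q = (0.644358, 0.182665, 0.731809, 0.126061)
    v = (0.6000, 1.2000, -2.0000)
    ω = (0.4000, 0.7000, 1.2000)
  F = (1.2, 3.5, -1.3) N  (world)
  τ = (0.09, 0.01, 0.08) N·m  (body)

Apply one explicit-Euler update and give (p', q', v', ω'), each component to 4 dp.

gyro term ω×Iω = (0.0504, 0.0048, -0.0196)
(τ − ω×Iω)/I = (0.2640, 0.0650, 0.7114)
new body rate ω' = (0.4053, 0.7013, 1.2142)
Hamilton product q⊗(0,ω) = (-0.7366055, 1.0476713, 0.2822770, 0.6083715)
q + ½dt·q⊗(0,ω), renormalized = (0.6369, 0.1931, 0.7346, 0.1321)
p + v·dt = (0.0120, -1.8760, 2.8600)
v' = v + a·dt = (0.6096, 1.2280, -2.0104)

p' = (0.0120, -1.8760, 2.8600)
q' = (0.6369, 0.1931, 0.7346, 0.1321)
v' = (0.6096, 1.2280, -2.0104)
ω' = (0.4053, 0.7013, 1.2142)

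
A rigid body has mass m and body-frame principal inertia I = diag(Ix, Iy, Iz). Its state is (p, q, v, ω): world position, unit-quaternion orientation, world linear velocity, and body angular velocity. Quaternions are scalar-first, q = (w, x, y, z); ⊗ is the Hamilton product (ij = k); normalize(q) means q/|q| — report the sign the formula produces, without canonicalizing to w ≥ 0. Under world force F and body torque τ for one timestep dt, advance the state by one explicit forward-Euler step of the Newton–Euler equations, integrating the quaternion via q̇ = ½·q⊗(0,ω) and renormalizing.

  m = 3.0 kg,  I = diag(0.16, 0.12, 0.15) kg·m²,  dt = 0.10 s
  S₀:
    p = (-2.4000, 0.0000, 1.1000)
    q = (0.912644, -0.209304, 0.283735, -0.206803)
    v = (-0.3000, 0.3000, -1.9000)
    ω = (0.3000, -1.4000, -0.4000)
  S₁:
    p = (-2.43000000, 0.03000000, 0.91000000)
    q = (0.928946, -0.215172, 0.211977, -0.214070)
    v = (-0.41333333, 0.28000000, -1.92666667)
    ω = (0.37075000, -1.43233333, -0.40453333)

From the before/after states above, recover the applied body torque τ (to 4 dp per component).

ω₁ − ω₀ = (0.07075000, -0.03233333, -0.00453333)
gyro term ω₀×Iω₀ = (0.0168, -0.0012, 0.0168)
I·α + gyro = (0.1300, -0.0400, 0.0100)

τ = (0.1300, -0.0400, 0.0100)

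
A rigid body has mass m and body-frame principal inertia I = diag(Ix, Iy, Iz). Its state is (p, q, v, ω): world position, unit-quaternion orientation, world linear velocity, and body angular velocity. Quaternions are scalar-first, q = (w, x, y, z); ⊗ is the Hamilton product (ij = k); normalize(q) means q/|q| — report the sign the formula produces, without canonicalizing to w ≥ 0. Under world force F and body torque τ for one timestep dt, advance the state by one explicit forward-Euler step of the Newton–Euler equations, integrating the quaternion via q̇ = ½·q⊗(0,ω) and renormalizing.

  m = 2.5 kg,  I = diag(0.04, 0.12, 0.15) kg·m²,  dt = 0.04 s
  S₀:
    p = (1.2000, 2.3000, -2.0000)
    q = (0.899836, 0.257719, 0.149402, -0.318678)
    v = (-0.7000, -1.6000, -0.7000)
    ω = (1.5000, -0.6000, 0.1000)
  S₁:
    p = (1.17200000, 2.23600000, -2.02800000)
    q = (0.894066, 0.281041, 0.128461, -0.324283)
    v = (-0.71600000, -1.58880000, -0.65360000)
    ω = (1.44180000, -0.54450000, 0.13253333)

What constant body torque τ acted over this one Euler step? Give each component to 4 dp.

rate change Δω = (-0.05820000, 0.05550000, 0.03253333)
precession coupling = (-0.0018, -0.0165, -0.0720)
I·α + gyro = (-0.0600, 0.1500, 0.0500)

τ = (-0.0600, 0.1500, 0.0500)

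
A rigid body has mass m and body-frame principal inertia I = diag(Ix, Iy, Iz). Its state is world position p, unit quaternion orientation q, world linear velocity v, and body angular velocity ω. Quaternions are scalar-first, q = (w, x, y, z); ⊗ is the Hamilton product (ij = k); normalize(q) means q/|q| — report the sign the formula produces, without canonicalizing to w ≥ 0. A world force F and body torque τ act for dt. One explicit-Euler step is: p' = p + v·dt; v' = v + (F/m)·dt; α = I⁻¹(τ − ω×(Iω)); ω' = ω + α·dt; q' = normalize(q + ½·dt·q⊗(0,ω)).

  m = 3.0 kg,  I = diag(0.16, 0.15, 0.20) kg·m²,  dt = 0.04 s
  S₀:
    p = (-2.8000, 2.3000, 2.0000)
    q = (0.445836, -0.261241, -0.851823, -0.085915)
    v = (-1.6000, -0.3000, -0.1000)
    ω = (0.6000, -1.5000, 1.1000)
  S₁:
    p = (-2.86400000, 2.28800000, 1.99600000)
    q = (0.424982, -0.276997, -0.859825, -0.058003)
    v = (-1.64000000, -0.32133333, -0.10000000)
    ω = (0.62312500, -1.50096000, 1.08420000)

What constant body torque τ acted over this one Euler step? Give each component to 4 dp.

Δω = ω₁−ω₀ = (0.02312500, -0.00096000, -0.01580000)
ω₀×(Iω₀) = (-0.0825, -0.0264, 0.0090)
applied torque τ = (0.0100, -0.0300, -0.0700)

τ = (0.0100, -0.0300, -0.0700)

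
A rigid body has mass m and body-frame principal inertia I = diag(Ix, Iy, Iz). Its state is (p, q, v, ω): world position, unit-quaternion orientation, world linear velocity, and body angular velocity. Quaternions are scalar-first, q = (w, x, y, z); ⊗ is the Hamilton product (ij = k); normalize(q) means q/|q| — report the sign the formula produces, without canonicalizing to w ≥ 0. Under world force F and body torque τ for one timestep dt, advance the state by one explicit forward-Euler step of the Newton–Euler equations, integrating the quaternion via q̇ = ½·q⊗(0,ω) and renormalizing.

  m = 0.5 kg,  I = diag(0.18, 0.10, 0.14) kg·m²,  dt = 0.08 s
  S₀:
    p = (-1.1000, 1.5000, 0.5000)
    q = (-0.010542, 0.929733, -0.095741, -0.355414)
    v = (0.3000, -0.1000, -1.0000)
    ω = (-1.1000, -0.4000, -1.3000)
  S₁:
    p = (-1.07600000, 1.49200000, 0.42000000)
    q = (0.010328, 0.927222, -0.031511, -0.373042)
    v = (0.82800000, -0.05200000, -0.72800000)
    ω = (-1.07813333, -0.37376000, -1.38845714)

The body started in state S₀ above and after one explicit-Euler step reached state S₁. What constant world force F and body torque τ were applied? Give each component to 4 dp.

F = (3.3000, 0.3000, 1.7000)
τ = (0.0700, 0.0900, -0.1900)

v₁ − v₀ = (0.52800000, 0.04800000, 0.27200000)
applied force F = (3.3000, 0.3000, 1.7000)
Δω = ω₁−ω₀ = (0.02186667, 0.02624000, -0.08845714)
precession coupling = (0.0208, 0.0572, -0.0352)
I·α + gyro = (0.0700, 0.0900, -0.1900)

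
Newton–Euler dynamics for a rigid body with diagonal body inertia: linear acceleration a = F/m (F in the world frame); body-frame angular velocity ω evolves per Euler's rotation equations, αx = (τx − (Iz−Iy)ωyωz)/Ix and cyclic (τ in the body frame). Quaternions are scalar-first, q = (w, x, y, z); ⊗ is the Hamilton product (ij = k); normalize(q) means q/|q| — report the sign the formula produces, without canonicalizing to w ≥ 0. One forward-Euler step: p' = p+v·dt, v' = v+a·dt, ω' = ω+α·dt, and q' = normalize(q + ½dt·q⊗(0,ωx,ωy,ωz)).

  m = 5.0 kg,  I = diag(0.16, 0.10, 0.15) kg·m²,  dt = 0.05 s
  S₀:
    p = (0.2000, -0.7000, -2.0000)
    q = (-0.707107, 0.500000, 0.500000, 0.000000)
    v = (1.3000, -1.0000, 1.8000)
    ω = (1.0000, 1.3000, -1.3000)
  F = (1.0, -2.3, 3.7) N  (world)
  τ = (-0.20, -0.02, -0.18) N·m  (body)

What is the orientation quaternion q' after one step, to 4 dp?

q⊗(0,ω) = (-1.1500000, -1.3571070, -0.2692391, 1.0692391)
updated quaternion q' = (-0.7349, 0.4654, 0.4926, 0.0267)

q' = (-0.7349, 0.4654, 0.4926, 0.0267)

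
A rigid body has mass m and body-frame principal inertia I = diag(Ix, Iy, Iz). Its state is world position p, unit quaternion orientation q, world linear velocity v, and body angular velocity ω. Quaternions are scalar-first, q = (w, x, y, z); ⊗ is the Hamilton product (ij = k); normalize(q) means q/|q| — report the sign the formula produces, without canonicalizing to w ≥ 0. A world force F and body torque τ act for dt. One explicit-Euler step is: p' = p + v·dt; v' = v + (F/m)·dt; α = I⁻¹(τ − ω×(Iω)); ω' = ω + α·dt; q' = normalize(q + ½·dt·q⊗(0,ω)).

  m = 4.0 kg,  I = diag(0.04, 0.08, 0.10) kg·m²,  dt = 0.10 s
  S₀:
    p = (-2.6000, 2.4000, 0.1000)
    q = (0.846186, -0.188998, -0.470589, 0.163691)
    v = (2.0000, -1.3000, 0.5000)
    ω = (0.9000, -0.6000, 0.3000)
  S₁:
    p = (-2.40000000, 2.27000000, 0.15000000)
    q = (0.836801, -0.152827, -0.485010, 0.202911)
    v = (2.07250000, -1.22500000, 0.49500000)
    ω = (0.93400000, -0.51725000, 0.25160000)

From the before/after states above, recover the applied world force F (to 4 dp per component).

F = (2.9000, 3.0000, -0.2000)

velocity change Δv = (0.07250000, 0.07500000, -0.00500000)
F = m·Δv/dt = (2.9000, 3.0000, -0.2000)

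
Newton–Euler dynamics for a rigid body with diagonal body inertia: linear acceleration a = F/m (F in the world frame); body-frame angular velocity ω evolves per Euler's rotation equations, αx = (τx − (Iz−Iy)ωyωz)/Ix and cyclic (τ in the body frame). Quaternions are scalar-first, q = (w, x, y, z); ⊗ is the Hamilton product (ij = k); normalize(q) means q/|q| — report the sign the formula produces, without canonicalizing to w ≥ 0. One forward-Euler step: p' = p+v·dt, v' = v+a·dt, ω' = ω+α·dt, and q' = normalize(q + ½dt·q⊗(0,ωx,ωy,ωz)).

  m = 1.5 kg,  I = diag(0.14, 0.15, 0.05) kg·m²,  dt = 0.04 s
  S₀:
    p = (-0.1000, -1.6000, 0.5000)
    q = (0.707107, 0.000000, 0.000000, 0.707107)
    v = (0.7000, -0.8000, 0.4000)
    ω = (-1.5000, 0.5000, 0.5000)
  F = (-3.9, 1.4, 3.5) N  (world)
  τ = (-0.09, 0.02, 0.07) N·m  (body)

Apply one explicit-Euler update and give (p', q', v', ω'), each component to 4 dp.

p' = (-0.0720, -1.6320, 0.5160)
q' = (0.6997, -0.0283, -0.0141, 0.7138)
v' = (0.5960, -0.7627, 0.4933)
ω' = (-1.5186, 0.5233, 0.5620)

gyro term ω×Iω = (-0.0250, -0.0675, -0.0075)
α = I⁻¹(τ − ω×Iω) = (-0.4643, 0.5833, 1.5500)
new body rate ω' = (-1.5186, 0.5233, 0.5620)
q⊗(0,ω) = (-0.3535535, -1.4142140, -0.7071070, 0.3535535)
q' = normalize(q + ½dt·q⊗(0,ω)) = (0.6997, -0.0283, -0.0141, 0.7138)
a = (-2.6000, 0.9333, 2.3333)
p + v·dt = (-0.0720, -1.6320, 0.5160)
v' = v + a·dt = (0.5960, -0.7627, 0.4933)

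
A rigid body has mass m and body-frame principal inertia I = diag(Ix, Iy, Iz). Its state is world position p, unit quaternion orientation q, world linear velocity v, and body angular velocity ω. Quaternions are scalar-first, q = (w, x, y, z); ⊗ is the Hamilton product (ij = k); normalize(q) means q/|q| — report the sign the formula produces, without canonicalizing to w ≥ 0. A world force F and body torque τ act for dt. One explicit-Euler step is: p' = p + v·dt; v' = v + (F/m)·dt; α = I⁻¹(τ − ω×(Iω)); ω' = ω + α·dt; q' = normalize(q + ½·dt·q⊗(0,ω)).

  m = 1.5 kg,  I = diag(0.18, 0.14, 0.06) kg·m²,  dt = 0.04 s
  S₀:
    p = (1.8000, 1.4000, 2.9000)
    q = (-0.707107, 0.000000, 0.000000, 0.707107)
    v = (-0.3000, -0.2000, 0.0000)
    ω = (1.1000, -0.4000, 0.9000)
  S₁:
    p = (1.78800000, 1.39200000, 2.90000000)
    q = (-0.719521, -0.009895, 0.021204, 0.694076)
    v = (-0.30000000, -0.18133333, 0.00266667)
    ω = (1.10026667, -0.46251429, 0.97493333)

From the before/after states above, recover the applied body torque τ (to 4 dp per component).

Δω = ω₁−ω₀ = (0.00026667, -0.06251429, 0.07493333)
ω₀×(Iω₀) = (0.0288, 0.1188, 0.0176)
applied torque τ = (0.0300, -0.1000, 0.1300)

τ = (0.0300, -0.1000, 0.1300)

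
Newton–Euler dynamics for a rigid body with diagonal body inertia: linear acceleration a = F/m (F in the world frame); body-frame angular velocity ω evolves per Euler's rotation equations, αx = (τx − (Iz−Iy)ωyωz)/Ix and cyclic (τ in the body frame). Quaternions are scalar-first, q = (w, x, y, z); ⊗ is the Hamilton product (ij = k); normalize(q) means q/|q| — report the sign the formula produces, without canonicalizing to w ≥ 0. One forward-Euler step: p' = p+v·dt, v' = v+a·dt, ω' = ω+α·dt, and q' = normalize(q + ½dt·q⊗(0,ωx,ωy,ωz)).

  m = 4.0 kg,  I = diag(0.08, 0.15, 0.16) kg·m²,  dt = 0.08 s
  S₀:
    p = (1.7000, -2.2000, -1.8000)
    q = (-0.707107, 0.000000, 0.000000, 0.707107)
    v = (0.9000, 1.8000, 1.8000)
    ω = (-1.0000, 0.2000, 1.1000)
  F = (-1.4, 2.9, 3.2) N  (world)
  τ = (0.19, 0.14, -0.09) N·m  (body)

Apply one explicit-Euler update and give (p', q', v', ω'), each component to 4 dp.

p + v·dt = (1.7720, -2.0560, -1.6560)
new velocity v' = (0.8720, 1.8580, 1.8640)
angular accel α = (2.3475, 0.3467, -0.4750)
ω + α·dt = (-0.8122, 0.2277, 1.0620)
2q̇ = q⊗(0,ω) = (-0.7778177, 0.5656856, -0.8485284, -0.7778177)
q + ½dt·q⊗(0,ω), renormalized = (-0.7369, 0.0226, -0.0339, 0.6748)

p' = (1.7720, -2.0560, -1.6560)
q' = (-0.7369, 0.0226, -0.0339, 0.6748)
v' = (0.8720, 1.8580, 1.8640)
ω' = (-0.8122, 0.2277, 1.0620)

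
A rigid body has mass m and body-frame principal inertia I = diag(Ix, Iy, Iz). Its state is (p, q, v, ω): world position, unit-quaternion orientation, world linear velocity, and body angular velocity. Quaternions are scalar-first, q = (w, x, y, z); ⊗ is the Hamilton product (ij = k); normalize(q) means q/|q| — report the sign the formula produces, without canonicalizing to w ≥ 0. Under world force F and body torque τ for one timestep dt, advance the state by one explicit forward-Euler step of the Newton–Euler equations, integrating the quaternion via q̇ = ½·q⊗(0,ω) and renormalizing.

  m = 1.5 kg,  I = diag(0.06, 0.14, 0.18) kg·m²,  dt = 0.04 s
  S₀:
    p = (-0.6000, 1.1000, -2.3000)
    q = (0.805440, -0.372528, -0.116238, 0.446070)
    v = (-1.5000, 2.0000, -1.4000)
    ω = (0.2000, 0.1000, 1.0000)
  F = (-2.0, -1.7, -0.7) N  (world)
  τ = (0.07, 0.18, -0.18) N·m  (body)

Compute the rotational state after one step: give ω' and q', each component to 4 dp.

gyro term ω×Iω = (0.0040, -0.0240, 0.0016)
α = I⁻¹(τ − ω×Iω) = (1.1000, 1.4571, -1.0089)
new body rate ω' = (0.2440, 0.1583, 0.9596)
q⊗(0,ω) = (-0.3599406, 0.0002430, 0.5422860, 0.7914348)
q + ½dt·q⊗(0,ω), renormalized = (0.7981, -0.3724, -0.1054, 0.4618)

ω' = (0.2440, 0.1583, 0.9596)
q' = (0.7981, -0.3724, -0.1054, 0.4618)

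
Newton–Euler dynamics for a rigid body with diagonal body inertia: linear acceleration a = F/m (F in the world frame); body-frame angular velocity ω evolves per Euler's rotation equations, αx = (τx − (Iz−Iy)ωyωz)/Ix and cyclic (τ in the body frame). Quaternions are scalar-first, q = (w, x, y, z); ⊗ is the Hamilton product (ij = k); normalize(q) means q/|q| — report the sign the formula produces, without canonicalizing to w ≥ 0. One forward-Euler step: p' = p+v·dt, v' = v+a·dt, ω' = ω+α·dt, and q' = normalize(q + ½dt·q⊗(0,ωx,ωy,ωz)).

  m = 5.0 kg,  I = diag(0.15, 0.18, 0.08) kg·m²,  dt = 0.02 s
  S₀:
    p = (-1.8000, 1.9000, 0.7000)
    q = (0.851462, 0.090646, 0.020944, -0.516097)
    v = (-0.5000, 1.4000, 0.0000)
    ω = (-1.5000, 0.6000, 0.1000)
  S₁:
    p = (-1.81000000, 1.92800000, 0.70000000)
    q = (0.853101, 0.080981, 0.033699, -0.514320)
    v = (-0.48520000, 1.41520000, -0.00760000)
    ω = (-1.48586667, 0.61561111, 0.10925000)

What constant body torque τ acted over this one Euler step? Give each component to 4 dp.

ω₁ − ω₀ = (0.01413333, 0.01561111, 0.00925000)
gyro term ω₀×Iω₀ = (-0.0060, -0.0105, -0.0270)
τ = I·(Δω/dt) + ω₀×(Iω₀) = (0.1000, 0.1300, 0.0100)

τ = (0.1000, 0.1300, 0.0100)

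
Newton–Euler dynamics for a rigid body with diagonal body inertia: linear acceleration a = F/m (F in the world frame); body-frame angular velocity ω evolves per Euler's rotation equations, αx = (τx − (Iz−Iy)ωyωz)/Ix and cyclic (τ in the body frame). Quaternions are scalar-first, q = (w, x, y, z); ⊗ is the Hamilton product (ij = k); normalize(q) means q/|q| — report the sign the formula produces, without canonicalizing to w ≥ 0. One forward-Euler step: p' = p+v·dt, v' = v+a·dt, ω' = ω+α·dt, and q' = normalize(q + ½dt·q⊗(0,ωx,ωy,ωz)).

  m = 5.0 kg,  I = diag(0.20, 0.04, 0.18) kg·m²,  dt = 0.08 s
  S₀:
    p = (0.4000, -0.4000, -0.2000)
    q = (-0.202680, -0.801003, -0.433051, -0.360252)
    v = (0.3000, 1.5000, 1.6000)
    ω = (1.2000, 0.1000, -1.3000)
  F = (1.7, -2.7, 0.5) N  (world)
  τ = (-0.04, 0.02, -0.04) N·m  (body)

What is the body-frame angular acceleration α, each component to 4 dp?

precession coupling ω×(Iω) = (-0.0182, -0.0312, -0.0192)
α = I⁻¹(τ − ω×Iω) = (-0.1090, 1.2800, -0.1156)

α = (-0.1090, 1.2800, -0.1156)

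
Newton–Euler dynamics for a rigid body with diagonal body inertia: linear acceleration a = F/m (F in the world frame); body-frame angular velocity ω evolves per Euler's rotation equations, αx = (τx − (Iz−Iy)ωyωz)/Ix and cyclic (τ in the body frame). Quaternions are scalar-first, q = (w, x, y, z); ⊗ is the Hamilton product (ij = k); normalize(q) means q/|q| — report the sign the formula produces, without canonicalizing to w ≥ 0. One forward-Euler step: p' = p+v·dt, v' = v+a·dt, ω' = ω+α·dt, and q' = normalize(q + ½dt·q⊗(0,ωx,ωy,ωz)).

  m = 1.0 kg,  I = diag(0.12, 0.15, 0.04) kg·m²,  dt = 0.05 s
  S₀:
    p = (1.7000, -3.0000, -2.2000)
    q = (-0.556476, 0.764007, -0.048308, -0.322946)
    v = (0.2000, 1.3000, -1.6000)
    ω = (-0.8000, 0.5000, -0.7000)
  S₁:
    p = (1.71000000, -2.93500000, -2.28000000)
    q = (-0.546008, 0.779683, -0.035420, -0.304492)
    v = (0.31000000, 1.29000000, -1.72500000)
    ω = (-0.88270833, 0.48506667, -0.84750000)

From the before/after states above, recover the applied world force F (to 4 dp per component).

velocity change Δv = (0.11000000, -0.01000000, -0.12500000)
applied force F = (2.2000, -0.2000, -2.5000)

F = (2.2000, -0.2000, -2.5000)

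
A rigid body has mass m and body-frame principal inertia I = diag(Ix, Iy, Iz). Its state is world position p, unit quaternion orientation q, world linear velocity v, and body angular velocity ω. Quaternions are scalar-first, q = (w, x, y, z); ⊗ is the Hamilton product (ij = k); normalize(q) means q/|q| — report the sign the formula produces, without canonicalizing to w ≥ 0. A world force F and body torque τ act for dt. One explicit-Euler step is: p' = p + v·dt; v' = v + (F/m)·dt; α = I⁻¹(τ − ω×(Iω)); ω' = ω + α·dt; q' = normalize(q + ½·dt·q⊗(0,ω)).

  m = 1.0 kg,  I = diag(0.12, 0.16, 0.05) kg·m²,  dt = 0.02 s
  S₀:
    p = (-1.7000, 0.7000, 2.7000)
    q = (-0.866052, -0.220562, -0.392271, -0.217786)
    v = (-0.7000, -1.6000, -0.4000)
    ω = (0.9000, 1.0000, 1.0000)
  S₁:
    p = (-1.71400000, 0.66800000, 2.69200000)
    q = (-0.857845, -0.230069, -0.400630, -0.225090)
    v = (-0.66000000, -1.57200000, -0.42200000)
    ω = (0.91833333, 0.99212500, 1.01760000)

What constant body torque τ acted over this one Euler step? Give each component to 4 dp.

τ = (0.0000, 0.0000, 0.0800)

rate change Δω = (0.01833333, -0.00787500, 0.01760000)
precession coupling = (-0.1100, 0.0630, 0.0360)
applied torque τ = (0.0000, 0.0000, 0.0800)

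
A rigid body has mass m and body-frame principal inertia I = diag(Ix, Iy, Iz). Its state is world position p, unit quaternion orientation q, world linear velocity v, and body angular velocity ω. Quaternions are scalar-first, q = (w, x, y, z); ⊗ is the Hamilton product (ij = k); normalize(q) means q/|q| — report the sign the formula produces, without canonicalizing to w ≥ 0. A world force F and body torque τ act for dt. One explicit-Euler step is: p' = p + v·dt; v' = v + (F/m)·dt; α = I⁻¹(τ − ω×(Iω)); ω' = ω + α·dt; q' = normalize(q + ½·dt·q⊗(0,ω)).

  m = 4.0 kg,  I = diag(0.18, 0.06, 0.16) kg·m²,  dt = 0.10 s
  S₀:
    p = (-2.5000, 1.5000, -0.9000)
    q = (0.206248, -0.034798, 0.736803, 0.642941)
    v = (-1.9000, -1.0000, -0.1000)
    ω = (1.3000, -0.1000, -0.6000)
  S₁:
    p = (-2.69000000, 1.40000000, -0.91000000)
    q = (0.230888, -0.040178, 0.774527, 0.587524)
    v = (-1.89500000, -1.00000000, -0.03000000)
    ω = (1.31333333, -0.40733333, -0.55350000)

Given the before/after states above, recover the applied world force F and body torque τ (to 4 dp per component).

velocity change Δv = (0.00500000, 0.00000000, 0.07000000)
applied force F = (0.2000, 0.0000, 2.8000)
ω₁ − ω₀ = (0.01333333, -0.30733333, 0.04650000)
applied torque τ = (0.0300, -0.2000, 0.0900)

F = (0.2000, 0.0000, 2.8000)
τ = (0.0300, -0.2000, 0.0900)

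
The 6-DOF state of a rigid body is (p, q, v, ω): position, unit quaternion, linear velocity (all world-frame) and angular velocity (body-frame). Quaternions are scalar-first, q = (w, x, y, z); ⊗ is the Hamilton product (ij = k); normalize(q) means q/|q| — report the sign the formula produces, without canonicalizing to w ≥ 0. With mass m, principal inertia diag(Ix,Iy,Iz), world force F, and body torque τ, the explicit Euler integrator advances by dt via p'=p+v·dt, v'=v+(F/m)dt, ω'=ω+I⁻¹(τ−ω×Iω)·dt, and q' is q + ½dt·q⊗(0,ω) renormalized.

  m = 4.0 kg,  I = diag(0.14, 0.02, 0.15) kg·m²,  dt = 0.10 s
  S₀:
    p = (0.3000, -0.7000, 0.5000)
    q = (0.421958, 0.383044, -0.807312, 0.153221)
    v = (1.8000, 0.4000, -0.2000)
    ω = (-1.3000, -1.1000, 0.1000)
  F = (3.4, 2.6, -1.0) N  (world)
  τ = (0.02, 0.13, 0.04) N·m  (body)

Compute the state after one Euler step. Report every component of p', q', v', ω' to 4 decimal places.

p' = (0.4800, -0.6600, 0.4800)
q' = (0.4002, 0.3587, -0.8393, 0.0815)
v' = (1.8850, 0.4650, -0.2250)
ω' = (-1.2755, -0.4565, 0.2411)

linear accel F/m = (0.8500, 0.6500, -0.2500)
p + v·dt = (0.4800, -0.6600, 0.4800)
new velocity v' = (1.8850, 0.4650, -0.2250)
ω×(Iω) gyroscopic = (-0.0143, 0.0013, -0.1716)
α = I⁻¹(τ − ω×Iω) = (0.2450, 6.4350, 1.4107)
new body rate ω' = (-1.2755, -0.4565, 0.2411)
2q̇ = q⊗(0,ω) = (-0.4054081, -0.4607335, -0.7016455, -1.4286582)
q' = normalize(q + ½dt·q⊗(0,ω)) = (0.4002, 0.3587, -0.8393, 0.0815)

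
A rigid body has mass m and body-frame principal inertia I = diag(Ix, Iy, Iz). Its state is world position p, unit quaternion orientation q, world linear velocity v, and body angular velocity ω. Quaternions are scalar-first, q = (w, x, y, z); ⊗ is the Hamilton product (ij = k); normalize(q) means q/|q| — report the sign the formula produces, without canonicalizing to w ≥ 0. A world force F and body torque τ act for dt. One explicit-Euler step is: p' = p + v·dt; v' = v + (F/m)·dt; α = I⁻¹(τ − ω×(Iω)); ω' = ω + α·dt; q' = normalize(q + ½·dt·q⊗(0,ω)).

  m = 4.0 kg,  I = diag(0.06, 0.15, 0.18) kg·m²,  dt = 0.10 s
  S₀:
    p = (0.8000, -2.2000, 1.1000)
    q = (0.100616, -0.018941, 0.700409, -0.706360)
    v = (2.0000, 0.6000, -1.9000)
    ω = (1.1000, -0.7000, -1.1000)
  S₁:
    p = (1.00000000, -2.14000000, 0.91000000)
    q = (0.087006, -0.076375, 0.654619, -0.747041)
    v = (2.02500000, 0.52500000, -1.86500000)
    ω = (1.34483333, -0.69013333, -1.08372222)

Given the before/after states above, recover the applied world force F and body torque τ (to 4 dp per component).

Δω = ω₁−ω₀ = (0.24483333, 0.00986667, 0.01627778)
τ = I·(Δω/dt) + ω₀×(Iω₀) = (0.1700, 0.1600, -0.0400)
velocity change Δv = (0.02500000, -0.07500000, 0.03500000)
applied force F = (1.0000, -3.0000, 1.4000)

F = (1.0000, -3.0000, 1.4000)
τ = (0.1700, 0.1600, -0.0400)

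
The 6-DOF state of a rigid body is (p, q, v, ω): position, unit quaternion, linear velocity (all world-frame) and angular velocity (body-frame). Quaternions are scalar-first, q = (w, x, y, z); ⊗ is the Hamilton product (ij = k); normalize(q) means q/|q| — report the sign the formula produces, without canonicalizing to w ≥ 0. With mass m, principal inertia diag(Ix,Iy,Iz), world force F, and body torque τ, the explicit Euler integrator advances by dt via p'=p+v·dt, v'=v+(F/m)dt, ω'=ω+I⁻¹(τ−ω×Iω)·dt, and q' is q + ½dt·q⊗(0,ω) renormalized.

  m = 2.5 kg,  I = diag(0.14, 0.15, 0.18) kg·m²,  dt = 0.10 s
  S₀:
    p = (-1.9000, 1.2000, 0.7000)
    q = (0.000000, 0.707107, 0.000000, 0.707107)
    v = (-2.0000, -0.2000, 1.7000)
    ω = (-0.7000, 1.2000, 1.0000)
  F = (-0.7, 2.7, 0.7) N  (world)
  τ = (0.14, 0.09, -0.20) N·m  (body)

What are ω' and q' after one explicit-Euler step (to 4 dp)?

ω' = (-0.6257, 1.2413, 0.8936)
q' = (-0.0106, 0.6623, -0.0599, 0.7468)

angular accel α = (0.7429, 0.4133, -1.0644)
ω' = ω + α·dt = (-0.6257, 1.2413, 0.8936)
q⊗(0,ω) = (-0.2121321, -0.8485284, -1.2020819, 0.8485284)
q + ½dt·q⊗(0,ω), renormalized = (-0.0106, 0.6623, -0.0599, 0.7468)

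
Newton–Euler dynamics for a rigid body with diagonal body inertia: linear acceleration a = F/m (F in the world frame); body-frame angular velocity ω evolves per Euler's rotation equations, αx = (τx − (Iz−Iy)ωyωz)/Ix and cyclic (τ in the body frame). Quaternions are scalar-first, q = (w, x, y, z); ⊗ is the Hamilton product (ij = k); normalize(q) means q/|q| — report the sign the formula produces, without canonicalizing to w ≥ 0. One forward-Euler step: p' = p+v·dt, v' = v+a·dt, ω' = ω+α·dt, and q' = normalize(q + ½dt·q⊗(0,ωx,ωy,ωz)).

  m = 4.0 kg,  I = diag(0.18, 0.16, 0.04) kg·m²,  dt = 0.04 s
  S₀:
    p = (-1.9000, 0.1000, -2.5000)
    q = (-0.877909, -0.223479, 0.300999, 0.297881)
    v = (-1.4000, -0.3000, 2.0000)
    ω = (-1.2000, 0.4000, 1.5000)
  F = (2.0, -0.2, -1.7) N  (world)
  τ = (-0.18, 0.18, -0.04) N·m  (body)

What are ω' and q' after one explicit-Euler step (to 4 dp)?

α = I⁻¹(τ − ω×Iω) = (-0.6000, 2.7000, -1.2400)
ω' = ω + α·dt = (-1.2240, 0.5080, 1.4504)
q⊗(0,ω) = (-0.8353959, 1.3858369, -0.3734023, -1.0450563)
q + ½dt·q⊗(0,ω), renormalized = (-0.8939, -0.1956, 0.2933, 0.2768)

ω' = (-1.2240, 0.5080, 1.4504)
q' = (-0.8939, -0.1956, 0.2933, 0.2768)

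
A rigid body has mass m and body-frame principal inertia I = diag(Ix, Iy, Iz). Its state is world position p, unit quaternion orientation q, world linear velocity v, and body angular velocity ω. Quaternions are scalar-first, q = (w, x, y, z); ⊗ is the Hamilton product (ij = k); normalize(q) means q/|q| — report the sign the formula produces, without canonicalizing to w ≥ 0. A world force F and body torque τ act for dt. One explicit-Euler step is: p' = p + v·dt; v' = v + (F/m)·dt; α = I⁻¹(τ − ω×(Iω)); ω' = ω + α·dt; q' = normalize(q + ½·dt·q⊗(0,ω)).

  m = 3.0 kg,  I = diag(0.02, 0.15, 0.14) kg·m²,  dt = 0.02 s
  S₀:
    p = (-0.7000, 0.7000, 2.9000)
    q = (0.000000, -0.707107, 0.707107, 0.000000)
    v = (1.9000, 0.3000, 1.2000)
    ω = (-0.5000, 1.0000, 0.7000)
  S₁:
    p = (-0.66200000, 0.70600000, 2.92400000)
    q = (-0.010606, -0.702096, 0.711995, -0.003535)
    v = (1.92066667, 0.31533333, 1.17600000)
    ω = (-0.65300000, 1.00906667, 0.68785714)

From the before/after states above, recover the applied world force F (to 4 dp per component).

v₁ − v₀ = (0.02066667, 0.01533333, -0.02400000)
applied force F = (3.1000, 2.3000, -3.6000)

F = (3.1000, 2.3000, -3.6000)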